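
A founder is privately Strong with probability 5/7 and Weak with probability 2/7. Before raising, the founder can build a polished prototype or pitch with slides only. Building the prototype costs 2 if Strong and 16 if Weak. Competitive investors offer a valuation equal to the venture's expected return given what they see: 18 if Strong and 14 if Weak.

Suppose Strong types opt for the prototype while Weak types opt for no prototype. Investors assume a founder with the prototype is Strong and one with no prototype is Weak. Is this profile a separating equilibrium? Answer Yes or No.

Under these beliefs, the prototype earns valuation 18 and no prototype earns valuation 14.
Strong: the prototype nets 18 − 2 = 16; no prototype nets 14. Strong prefers the prototype.
Weak: the prototype nets 18 − 16 = 2; no prototype nets 14. Weak prefers no prototype.
Neither type deviates, so the separating profile is an equilibrium.

Yes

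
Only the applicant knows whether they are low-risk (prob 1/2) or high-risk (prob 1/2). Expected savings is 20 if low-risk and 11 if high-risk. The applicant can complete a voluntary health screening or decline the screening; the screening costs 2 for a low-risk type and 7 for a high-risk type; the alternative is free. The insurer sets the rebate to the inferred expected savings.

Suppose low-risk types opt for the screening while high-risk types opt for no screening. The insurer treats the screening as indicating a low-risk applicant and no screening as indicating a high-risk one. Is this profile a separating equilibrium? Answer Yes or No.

No

Under these beliefs, the screening earns rebate 20 and no screening earns rebate 11.
low-risk: the screening nets 20 − 2 = 18; no screening nets 11. low-risk prefers the screening.
high-risk: the screening nets 20 − 7 = 13; no screening nets 11. high-risk would deviate to the screening.
high-risk has a profitable deviation, so the profile is not an equilibrium.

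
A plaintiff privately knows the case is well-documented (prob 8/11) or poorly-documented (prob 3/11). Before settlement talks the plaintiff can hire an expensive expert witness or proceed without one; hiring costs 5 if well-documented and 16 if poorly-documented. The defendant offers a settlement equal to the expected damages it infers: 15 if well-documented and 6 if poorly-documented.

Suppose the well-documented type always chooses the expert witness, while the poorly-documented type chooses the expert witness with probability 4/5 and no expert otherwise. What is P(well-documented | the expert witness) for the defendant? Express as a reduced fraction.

P(the expert witness) = (8/11)·1 + (3/11)·(4/5) = 52/55.
By Bayes' rule, P(well-documented | the expert witness) = (8/11) / (52/55) = 10/13.

10/13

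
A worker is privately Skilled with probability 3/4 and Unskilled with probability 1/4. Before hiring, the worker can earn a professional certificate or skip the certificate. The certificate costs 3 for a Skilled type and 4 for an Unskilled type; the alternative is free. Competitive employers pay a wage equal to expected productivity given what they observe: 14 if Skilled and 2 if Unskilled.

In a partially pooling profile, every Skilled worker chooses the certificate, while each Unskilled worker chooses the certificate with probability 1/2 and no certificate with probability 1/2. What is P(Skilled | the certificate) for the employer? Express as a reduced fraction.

6/7

P(the certificate) = (3/4)·1 + (1/4)·(1/2) = 7/8.
By Bayes' rule, P(Skilled | the certificate) = (3/4) / (7/8) = 6/7.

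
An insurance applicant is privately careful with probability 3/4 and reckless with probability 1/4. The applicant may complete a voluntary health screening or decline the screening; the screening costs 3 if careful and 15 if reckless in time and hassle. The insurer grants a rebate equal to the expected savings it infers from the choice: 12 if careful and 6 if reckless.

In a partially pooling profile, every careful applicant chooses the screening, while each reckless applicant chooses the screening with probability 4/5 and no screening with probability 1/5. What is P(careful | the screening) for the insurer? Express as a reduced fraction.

P(the screening) = (3/4)·1 + (1/4)·(4/5) = 19/20.
By Bayes' rule, P(careful | the screening) = (3/4) / (19/20) = 15/19.

15/19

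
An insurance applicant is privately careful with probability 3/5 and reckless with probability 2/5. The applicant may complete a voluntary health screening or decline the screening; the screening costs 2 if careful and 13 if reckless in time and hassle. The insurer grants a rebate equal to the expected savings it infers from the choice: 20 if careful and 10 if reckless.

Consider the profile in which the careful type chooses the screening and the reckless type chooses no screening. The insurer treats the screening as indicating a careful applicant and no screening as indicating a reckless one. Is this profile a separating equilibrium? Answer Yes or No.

Under these beliefs, the screening earns rebate 20 and no screening earns rebate 10.
careful: the screening nets 20 − 2 = 18; no screening nets 10. careful prefers the screening.
reckless: the screening nets 20 − 13 = 7; no screening nets 10. reckless prefers no screening.
Neither type deviates, so the separating profile is an equilibrium.

Yes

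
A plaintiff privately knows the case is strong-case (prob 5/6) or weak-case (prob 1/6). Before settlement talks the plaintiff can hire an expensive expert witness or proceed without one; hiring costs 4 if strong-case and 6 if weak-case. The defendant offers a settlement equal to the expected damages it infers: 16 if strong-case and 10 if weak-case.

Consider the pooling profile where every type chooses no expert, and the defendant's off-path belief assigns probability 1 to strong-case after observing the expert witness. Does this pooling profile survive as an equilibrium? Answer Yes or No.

On path, the defendant holds the prior and pays 5/6·16 + 1/6·10 = 15. Off path (the expert witness), believing strong-case, it pays 16.
strong-case: no expert nets 15; the expert witness nets 16 − 4 = 12. strong-case stays.
weak-case: no expert nets 15; the expert witness nets 16 − 6 = 10. weak-case stays.
No type deviates, so pooling is sustained.

Yes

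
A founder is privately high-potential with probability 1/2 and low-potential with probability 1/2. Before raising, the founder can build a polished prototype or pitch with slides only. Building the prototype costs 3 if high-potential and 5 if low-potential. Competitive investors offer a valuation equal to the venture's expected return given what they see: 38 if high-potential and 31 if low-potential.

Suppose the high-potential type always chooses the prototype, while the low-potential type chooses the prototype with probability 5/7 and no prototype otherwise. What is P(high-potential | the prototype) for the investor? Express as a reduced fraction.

7/12

P(the prototype) = (1/2)·1 + (1/2)·(5/7) = 6/7.
By Bayes' rule, P(high-potential | the prototype) = (1/2) / (6/7) = 7/12.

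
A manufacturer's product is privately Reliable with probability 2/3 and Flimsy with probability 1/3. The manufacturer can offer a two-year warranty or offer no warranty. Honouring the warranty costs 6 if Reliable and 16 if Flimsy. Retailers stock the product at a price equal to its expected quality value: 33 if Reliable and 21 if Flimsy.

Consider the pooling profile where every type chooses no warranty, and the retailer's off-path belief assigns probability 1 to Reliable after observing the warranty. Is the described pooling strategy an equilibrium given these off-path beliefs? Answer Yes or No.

On path, the retailer holds the prior and pays 2/3·33 + 1/3·21 = 29. Off path (the warranty), believing Reliable, it pays 33.
Reliable: no warranty nets 29; the warranty nets 33 − 6 = 27. Reliable stays.
Flimsy: no warranty nets 29; the warranty nets 33 − 16 = 17. Flimsy stays.
No type deviates, so pooling is sustained.

Yes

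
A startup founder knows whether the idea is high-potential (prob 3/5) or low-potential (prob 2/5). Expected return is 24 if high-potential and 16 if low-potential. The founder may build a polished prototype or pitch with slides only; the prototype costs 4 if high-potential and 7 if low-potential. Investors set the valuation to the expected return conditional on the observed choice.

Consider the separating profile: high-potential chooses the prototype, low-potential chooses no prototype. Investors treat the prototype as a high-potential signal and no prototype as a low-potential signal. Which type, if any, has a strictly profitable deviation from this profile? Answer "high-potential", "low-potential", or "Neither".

low-potential

The prototype pays 24; no prototype pays 16.
high-potential: assigned the prototype, nets 24 − 4 = 20; deviating to no prototype nets 16.
low-potential: assigned no prototype, nets 16; deviating to the prototype nets 24 − 7 = 17.
The low-potential type gains 1 by deviating.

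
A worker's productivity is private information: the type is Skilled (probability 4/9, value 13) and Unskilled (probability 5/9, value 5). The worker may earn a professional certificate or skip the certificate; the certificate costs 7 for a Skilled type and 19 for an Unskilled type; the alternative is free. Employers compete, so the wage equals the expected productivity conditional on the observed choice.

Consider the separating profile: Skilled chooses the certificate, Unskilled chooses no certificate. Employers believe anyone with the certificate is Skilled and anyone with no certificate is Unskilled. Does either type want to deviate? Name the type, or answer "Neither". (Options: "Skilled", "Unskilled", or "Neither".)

The certificate pays 13; no certificate pays 5.
Skilled: assigned the certificate, nets 13 − 7 = 6; deviating to no certificate nets 5.
Unskilled: assigned no certificate, nets 5; deviating to the certificate nets 13 − 19 = -6.
Both types strictly prefer their assigned action; no profitable deviation.

Neither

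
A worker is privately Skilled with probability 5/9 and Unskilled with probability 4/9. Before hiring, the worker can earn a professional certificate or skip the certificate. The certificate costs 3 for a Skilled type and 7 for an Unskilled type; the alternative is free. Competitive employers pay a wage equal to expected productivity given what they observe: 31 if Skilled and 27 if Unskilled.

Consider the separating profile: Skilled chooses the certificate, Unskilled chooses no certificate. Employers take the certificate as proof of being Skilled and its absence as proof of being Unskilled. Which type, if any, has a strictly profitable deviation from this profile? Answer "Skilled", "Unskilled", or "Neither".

Neither

The certificate pays 31; no certificate pays 27.
Skilled: assigned the certificate, nets 31 − 3 = 28; deviating to no certificate nets 27.
Unskilled: assigned no certificate, nets 27; deviating to the certificate nets 31 − 7 = 24.
Both types strictly prefer their assigned action; no profitable deviation.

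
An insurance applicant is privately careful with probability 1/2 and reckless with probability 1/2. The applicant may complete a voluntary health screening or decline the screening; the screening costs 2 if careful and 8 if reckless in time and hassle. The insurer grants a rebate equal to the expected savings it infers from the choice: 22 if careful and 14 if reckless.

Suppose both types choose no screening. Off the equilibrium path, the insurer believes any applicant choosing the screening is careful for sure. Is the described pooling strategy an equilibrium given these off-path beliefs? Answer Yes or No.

On path, the insurer holds the prior and pays 1/2·22 + 1/2·14 = 18. Off path (the screening), believing careful, it pays 22.
careful: no screening nets 18; the screening nets 22 − 2 = 20. careful would deviate.
reckless: no screening nets 18; the screening nets 22 − 8 = 14. reckless stays.
A type deviates, so pooling fails.

No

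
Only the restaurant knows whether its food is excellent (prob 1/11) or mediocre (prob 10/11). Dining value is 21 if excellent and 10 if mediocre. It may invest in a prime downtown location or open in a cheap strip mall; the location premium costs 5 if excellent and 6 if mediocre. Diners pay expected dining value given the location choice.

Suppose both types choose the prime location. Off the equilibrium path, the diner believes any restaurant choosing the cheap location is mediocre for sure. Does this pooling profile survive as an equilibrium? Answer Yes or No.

On path, the diner holds the prior and pays 1/11·21 + 10/11·10 = 11. Off path (the cheap location), believing mediocre, it pays 10.
excellent: the prime location nets 11 − 5 = 6; the cheap location nets 10. excellent would deviate.
mediocre: the prime location nets 11 − 6 = 5; the cheap location nets 10. mediocre would deviate.
A type deviates, so pooling fails.

No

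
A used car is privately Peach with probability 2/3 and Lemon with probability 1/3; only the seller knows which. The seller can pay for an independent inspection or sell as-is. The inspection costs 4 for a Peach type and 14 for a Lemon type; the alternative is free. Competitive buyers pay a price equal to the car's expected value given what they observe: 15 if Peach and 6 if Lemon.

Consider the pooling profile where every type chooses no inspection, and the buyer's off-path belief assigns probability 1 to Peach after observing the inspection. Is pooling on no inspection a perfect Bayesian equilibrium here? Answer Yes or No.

Yes

On path, the buyer holds the prior and pays 2/3·15 + 1/3·6 = 12. Off path (the inspection), believing Peach, it pays 15.
Peach: no inspection nets 12; the inspection nets 15 − 4 = 11. Peach stays.
Lemon: no inspection nets 12; the inspection nets 15 − 14 = 1. Lemon stays.
No type deviates, so pooling is sustained.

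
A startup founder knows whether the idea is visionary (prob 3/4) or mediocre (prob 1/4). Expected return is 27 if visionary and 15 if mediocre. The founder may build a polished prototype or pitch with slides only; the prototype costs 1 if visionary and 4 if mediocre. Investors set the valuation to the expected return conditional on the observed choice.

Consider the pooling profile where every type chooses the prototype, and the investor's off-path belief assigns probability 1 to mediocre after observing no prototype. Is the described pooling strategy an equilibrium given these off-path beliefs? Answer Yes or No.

Yes

On path, the investor holds the prior and pays 3/4·27 + 1/4·15 = 24. Off path (no prototype), believing mediocre, it pays 15.
visionary: the prototype nets 24 − 1 = 23; no prototype nets 15. visionary stays.
mediocre: the prototype nets 24 − 4 = 20; no prototype nets 15. mediocre stays.
No type deviates, so pooling is sustained.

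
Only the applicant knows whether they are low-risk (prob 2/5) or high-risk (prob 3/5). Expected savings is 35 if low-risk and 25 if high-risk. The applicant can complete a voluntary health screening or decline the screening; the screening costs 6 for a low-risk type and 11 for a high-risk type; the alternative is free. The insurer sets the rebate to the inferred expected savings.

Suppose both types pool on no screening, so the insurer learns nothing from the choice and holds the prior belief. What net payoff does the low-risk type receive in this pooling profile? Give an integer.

Pooled rebate = 2/5·35 + 3/5·25 = 29.
low-risk pays no cost for no screening, so net payoff = 29.

29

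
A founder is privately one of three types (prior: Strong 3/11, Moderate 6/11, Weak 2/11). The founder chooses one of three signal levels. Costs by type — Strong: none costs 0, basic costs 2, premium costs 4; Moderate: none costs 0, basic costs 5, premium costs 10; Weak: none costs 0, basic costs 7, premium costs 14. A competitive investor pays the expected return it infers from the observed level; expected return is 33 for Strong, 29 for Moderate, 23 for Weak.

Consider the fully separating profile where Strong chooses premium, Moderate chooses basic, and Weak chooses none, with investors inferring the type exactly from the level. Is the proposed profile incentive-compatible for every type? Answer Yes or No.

Yes

Separating valuations: premium → 33, basic → 29, none → 23.
Strong (assigned premium): none: 23 − 0 = 23; basic: 29 − 2 = 27; premium: 33 − 4 = 29. Strong stays.
Moderate (assigned basic): none: 23 − 0 = 23; basic: 29 − 5 = 24; premium: 33 − 10 = 23. Moderate stays.
Weak (assigned none): none: 23 − 0 = 23; basic: 29 − 7 = 22; premium: 33 − 14 = 19. Weak stays.
Every type prefers its assigned level; separation holds.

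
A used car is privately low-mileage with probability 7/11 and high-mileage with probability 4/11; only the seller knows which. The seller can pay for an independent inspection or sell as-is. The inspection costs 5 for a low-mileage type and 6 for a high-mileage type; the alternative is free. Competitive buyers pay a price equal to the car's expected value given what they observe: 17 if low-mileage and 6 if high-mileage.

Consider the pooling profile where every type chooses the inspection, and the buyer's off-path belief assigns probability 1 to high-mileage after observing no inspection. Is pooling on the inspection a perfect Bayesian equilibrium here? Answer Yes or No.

Yes

On path, the buyer holds the prior and pays 7/11·17 + 4/11·6 = 13. Off path (no inspection), believing high-mileage, it pays 6.
low-mileage: the inspection nets 13 − 5 = 8; no inspection nets 6. low-mileage stays.
high-mileage: the inspection nets 13 − 6 = 7; no inspection nets 6. high-mileage stays.
No type deviates, so pooling is sustained.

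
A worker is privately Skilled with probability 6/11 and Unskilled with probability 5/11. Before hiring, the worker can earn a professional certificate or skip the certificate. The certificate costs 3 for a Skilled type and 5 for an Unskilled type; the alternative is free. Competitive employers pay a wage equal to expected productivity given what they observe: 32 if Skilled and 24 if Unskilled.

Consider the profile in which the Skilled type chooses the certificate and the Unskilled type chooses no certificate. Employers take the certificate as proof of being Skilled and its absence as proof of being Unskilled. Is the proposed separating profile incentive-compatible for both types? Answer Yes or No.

Under these beliefs, the certificate earns wage 32 and no certificate earns wage 24.
Skilled: the certificate nets 32 − 3 = 29; no certificate nets 24. Skilled prefers the certificate.
Unskilled: the certificate nets 32 − 5 = 27; no certificate nets 24. Unskilled would deviate to the certificate.
Unskilled has a profitable deviation, so the profile is not an equilibrium.

No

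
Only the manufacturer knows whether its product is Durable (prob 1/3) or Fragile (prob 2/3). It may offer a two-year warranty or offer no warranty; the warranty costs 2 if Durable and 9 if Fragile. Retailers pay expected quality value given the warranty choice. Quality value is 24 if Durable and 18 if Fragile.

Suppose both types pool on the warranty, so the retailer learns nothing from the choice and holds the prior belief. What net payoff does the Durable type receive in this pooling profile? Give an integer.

Pooled price = 1/3·24 + 2/3·18 = 20.
Durable pays cost 2 for the warranty, so net payoff = 20 − 2 = 18.

18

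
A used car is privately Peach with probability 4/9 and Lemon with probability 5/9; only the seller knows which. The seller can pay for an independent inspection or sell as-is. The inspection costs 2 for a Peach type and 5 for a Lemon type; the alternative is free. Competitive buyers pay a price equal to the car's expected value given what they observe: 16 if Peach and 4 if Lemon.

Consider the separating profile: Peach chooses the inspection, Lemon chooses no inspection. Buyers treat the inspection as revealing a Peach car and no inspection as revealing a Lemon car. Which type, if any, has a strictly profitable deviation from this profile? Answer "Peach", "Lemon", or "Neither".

Lemon

The inspection pays 16; no inspection pays 4.
Peach: assigned the inspection, nets 16 − 2 = 14; deviating to no inspection nets 4.
Lemon: assigned no inspection, nets 4; deviating to the inspection nets 16 − 5 = 11.
The Lemon type gains 7 by deviating.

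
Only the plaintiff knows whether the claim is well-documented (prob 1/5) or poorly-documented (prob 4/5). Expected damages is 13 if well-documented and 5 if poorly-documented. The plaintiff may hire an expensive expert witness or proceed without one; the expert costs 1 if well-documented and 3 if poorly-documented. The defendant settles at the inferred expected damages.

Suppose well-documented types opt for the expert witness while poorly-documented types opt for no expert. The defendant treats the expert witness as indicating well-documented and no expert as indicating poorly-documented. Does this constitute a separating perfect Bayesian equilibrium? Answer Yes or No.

No

Under these beliefs, the expert witness earns settlement 13 and no expert earns settlement 5.
well-documented: the expert witness nets 13 − 1 = 12; no expert nets 5. well-documented prefers the expert witness.
poorly-documented: the expert witness nets 13 − 3 = 10; no expert nets 5. poorly-documented would deviate to the expert witness.
poorly-documented has a profitable deviation, so the profile is not an equilibrium.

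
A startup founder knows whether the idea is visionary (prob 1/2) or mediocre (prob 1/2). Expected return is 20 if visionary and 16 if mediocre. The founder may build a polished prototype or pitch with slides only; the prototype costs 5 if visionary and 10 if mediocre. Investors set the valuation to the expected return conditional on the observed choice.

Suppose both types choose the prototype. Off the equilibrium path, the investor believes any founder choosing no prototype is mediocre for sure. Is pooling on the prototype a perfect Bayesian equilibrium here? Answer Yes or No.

No

On path, the investor holds the prior and pays 1/2·20 + 1/2·16 = 18. Off path (no prototype), believing mediocre, it pays 16.
visionary: the prototype nets 18 − 5 = 13; no prototype nets 16. visionary would deviate.
mediocre: the prototype nets 18 − 10 = 8; no prototype nets 16. mediocre would deviate.
A type deviates, so pooling fails.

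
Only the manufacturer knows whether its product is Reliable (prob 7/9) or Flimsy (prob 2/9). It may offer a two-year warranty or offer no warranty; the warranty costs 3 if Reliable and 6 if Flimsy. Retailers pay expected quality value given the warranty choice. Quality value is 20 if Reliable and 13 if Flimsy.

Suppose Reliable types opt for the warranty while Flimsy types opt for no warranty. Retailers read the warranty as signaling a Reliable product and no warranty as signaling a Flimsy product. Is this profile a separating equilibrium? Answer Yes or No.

No

Under these beliefs, the warranty earns price 20 and no warranty earns price 13.
Reliable: the warranty nets 20 − 3 = 17; no warranty nets 13. Reliable prefers the warranty.
Flimsy: the warranty nets 20 − 6 = 14; no warranty nets 13. Flimsy would deviate to the warranty.
Flimsy has a profitable deviation, so the profile is not an equilibrium.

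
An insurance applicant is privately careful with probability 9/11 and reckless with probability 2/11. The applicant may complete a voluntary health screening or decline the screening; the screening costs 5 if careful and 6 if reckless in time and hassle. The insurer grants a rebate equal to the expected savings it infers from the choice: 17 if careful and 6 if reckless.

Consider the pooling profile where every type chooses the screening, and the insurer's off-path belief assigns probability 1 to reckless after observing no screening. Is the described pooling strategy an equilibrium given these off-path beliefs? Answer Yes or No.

On path, the insurer holds the prior and pays 9/11·17 + 2/11·6 = 15. Off path (no screening), believing reckless, it pays 6.
careful: the screening nets 15 − 5 = 10; no screening nets 6. careful stays.
reckless: the screening nets 15 − 6 = 9; no screening nets 6. reckless stays.
No type deviates, so pooling is sustained.

Yes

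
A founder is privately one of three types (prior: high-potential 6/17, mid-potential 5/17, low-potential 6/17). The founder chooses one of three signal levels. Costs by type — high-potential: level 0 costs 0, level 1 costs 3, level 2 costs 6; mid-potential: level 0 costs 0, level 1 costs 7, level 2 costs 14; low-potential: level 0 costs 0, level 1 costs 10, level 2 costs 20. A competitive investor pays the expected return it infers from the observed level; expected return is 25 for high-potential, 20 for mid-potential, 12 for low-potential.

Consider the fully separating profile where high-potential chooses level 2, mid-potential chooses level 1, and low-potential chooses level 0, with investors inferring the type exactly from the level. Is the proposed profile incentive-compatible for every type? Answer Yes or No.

Yes

Separating valuations: level 2 → 25, level 1 → 20, level 0 → 12.
high-potential (assigned level 2): level 0: 12 − 0 = 12; level 1: 20 − 3 = 17; level 2: 25 − 6 = 19. high-potential stays.
mid-potential (assigned level 1): level 0: 12 − 0 = 12; level 1: 20 − 7 = 13; level 2: 25 − 14 = 11. mid-potential stays.
low-potential (assigned level 0): level 0: 12 − 0 = 12; level 1: 20 − 10 = 10; level 2: 25 − 20 = 5. low-potential stays.
Every type prefers its assigned level; separation holds.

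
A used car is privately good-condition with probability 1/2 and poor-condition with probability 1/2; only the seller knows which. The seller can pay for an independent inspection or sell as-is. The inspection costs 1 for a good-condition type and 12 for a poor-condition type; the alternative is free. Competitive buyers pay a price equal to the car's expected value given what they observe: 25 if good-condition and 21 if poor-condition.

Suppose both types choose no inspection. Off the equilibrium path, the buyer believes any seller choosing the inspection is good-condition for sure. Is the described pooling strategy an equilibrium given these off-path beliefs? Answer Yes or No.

No

On path, the buyer holds the prior and pays 1/2·25 + 1/2·21 = 23. Off path (the inspection), believing good-condition, it pays 25.
good-condition: no inspection nets 23; the inspection nets 25 − 1 = 24. good-condition would deviate.
poor-condition: no inspection nets 23; the inspection nets 25 − 12 = 13. poor-condition stays.
A type deviates, so pooling fails.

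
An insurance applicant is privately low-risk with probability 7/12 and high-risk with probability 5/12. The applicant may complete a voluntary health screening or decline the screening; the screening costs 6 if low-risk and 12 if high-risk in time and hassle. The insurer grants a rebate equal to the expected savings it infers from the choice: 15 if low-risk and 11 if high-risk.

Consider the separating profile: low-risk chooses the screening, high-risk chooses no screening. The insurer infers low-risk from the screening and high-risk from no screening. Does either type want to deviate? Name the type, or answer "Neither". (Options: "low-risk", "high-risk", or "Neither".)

The screening pays 15; no screening pays 11.
low-risk: assigned the screening, nets 15 − 6 = 9; deviating to no screening nets 11.
high-risk: assigned no screening, nets 11; deviating to the screening nets 15 − 12 = 3.
The low-risk type gains 2 by deviating.

low-risk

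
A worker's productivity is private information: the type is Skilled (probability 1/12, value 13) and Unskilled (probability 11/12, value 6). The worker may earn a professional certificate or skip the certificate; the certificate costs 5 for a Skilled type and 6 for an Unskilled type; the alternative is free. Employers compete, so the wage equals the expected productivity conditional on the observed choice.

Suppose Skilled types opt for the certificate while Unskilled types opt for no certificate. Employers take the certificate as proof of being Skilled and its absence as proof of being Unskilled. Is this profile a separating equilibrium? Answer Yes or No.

Under these beliefs, the certificate earns wage 13 and no certificate earns wage 6.
Skilled: the certificate nets 13 − 5 = 8; no certificate nets 6. Skilled prefers the certificate.
Unskilled: the certificate nets 13 − 6 = 7; no certificate nets 6. Unskilled would deviate to the certificate.
Unskilled has a profitable deviation, so the profile is not an equilibrium.

No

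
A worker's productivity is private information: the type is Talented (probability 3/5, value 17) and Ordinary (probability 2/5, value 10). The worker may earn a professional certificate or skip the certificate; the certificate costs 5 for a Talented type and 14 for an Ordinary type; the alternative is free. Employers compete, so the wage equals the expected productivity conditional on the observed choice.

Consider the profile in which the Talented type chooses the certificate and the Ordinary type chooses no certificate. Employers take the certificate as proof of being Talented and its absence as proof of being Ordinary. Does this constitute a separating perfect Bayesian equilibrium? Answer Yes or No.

Under these beliefs, the certificate earns wage 17 and no certificate earns wage 10.
Talented: the certificate nets 17 − 5 = 12; no certificate nets 10. Talented prefers the certificate.
Ordinary: the certificate nets 17 − 14 = 3; no certificate nets 10. Ordinary prefers no certificate.
Neither type deviates, so the separating profile is an equilibrium.

Yes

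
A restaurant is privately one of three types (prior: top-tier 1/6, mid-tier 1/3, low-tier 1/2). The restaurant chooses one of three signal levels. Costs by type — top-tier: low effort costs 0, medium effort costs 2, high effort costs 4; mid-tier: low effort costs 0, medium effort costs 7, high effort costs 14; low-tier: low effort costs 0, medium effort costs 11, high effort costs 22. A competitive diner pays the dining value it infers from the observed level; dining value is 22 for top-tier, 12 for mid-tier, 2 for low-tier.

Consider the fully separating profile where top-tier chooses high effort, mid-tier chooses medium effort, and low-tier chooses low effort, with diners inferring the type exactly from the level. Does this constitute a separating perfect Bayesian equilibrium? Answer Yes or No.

No

Separating price premiums: high effort → 22, medium effort → 12, low effort → 2.
top-tier (assigned high effort): low effort: 2 − 0 = 2; medium effort: 12 − 2 = 10; high effort: 22 − 4 = 18. top-tier stays.
mid-tier (assigned medium effort): low effort: 2 − 0 = 2; medium effort: 12 − 7 = 5; high effort: 22 − 14 = 8. mid-tier prefers high effort.
low-tier (assigned low effort): low effort: 2 − 0 = 2; medium effort: 12 − 11 = 1; high effort: 22 − 22 = 0. low-tier stays.
At least one type deviates; the separating profile fails.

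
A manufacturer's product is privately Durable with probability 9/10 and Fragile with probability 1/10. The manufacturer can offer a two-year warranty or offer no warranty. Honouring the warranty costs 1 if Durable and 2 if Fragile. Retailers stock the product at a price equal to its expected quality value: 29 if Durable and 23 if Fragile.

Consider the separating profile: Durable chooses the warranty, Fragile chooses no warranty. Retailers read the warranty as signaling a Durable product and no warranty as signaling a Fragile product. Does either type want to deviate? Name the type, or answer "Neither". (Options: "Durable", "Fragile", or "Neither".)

The warranty pays 29; no warranty pays 23.
Durable: assigned the warranty, nets 29 − 1 = 28; deviating to no warranty nets 23.
Fragile: assigned no warranty, nets 23; deviating to the warranty nets 29 − 2 = 27.
The Fragile type gains 4 by deviating.

Fragile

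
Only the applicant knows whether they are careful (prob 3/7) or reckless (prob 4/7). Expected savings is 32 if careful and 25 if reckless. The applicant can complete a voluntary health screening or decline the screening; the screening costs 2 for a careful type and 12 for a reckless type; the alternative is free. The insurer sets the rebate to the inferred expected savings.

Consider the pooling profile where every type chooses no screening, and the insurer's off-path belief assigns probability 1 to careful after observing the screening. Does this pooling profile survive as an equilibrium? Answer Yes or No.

On path, the insurer holds the prior and pays 3/7·32 + 4/7·25 = 28. Off path (the screening), believing careful, it pays 32.
careful: no screening nets 28; the screening nets 32 − 2 = 30. careful would deviate.
reckless: no screening nets 28; the screening nets 32 − 12 = 20. reckless stays.
A type deviates, so pooling fails.

No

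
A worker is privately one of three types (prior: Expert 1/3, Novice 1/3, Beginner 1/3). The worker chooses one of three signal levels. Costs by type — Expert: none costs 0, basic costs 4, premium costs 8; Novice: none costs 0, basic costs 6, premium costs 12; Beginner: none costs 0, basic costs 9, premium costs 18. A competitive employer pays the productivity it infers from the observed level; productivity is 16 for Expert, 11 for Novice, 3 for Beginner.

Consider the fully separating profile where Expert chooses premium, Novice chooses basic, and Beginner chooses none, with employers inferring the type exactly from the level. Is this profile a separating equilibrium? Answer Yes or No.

Separating wages: premium → 16, basic → 11, none → 3.
Expert (assigned premium): none: 3 − 0 = 3; basic: 11 − 4 = 7; premium: 16 − 8 = 8. Expert stays.
Novice (assigned basic): none: 3 − 0 = 3; basic: 11 − 6 = 5; premium: 16 − 12 = 4. Novice stays.
Beginner (assigned none): none: 3 − 0 = 3; basic: 11 − 9 = 2; premium: 16 − 18 = -2. Beginner stays.
Every type prefers its assigned level; separation holds.

Yes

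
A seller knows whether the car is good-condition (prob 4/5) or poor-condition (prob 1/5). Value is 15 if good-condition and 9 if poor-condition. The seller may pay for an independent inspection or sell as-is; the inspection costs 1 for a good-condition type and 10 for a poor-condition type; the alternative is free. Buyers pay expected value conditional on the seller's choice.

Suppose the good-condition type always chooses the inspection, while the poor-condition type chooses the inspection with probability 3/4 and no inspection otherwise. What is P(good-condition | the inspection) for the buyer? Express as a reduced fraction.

16/19

P(the inspection) = (4/5)·1 + (1/5)·(3/4) = 19/20.
By Bayes' rule, P(good-condition | the inspection) = (4/5) / (19/20) = 16/19.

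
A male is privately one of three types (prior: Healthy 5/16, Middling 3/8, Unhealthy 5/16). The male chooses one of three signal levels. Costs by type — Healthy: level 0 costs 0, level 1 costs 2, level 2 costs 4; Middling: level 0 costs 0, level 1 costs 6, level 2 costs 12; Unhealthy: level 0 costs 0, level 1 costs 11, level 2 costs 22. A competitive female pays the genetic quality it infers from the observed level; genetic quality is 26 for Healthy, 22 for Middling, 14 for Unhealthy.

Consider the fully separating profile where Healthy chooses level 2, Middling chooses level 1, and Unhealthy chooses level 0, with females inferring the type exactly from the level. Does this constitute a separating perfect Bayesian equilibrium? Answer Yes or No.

Yes

Separating mating payoffs: level 2 → 26, level 1 → 22, level 0 → 14.
Healthy (assigned level 2): level 0: 14 − 0 = 14; level 1: 22 − 2 = 20; level 2: 26 − 4 = 22. Healthy stays.
Middling (assigned level 1): level 0: 14 − 0 = 14; level 1: 22 − 6 = 16; level 2: 26 − 12 = 14. Middling stays.
Unhealthy (assigned level 0): level 0: 14 − 0 = 14; level 1: 22 − 11 = 11; level 2: 26 − 22 = 4. Unhealthy stays.
Every type prefers its assigned level; separation holds.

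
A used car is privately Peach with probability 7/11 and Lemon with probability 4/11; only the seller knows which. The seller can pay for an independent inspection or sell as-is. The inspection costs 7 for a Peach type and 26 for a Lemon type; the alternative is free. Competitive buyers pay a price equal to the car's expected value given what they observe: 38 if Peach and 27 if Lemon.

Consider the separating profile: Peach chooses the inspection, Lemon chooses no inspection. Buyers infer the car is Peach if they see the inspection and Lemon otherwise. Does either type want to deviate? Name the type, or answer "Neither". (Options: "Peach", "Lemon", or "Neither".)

The inspection pays 38; no inspection pays 27.
Peach: assigned the inspection, nets 38 − 7 = 31; deviating to no inspection nets 27.
Lemon: assigned no inspection, nets 27; deviating to the inspection nets 38 − 26 = 12.
Both types strictly prefer their assigned action; no profitable deviation.

Neither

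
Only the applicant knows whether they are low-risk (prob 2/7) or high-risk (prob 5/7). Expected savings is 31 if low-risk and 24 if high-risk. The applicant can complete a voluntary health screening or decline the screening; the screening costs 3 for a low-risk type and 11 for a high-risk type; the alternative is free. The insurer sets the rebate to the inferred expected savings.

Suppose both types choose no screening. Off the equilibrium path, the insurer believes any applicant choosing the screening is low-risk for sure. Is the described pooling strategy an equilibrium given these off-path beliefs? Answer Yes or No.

No

On path, the insurer holds the prior and pays 2/7·31 + 5/7·24 = 26. Off path (the screening), believing low-risk, it pays 31.
low-risk: no screening nets 26; the screening nets 31 − 3 = 28. low-risk would deviate.
high-risk: no screening nets 26; the screening nets 31 − 11 = 20. high-risk stays.
A type deviates, so pooling fails.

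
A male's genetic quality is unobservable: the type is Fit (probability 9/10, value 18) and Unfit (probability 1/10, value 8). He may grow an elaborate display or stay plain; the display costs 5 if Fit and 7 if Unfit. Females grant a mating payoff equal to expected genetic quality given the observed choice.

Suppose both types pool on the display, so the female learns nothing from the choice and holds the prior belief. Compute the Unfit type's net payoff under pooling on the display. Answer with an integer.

10

Pooled mating payoff = 9/10·18 + 1/10·8 = 17.
Unfit pays cost 7 for the display, so net payoff = 17 − 7 = 10.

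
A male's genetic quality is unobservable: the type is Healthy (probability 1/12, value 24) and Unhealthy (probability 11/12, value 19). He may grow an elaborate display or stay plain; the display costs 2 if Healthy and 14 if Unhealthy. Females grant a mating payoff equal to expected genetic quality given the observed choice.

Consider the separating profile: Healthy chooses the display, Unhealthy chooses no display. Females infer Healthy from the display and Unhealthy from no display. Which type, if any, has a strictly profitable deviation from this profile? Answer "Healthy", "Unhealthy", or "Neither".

Neither

The display pays 24; no display pays 19.
Healthy: assigned the display, nets 24 − 2 = 22; deviating to no display nets 19.
Unhealthy: assigned no display, nets 19; deviating to the display nets 24 − 14 = 10.
Both types strictly prefer their assigned action; no profitable deviation.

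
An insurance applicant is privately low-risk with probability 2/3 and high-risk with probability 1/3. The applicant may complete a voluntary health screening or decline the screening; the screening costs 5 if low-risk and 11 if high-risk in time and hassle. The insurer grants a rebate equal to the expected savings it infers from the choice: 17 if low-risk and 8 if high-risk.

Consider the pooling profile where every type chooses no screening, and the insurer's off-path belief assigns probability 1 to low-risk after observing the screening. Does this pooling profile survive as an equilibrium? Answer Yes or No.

Yes

On path, the insurer holds the prior and pays 2/3·17 + 1/3·8 = 14. Off path (the screening), believing low-risk, it pays 17.
low-risk: no screening nets 14; the screening nets 17 − 5 = 12. low-risk stays.
high-risk: no screening nets 14; the screening nets 17 − 11 = 6. high-risk stays.
No type deviates, so pooling is sustained.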